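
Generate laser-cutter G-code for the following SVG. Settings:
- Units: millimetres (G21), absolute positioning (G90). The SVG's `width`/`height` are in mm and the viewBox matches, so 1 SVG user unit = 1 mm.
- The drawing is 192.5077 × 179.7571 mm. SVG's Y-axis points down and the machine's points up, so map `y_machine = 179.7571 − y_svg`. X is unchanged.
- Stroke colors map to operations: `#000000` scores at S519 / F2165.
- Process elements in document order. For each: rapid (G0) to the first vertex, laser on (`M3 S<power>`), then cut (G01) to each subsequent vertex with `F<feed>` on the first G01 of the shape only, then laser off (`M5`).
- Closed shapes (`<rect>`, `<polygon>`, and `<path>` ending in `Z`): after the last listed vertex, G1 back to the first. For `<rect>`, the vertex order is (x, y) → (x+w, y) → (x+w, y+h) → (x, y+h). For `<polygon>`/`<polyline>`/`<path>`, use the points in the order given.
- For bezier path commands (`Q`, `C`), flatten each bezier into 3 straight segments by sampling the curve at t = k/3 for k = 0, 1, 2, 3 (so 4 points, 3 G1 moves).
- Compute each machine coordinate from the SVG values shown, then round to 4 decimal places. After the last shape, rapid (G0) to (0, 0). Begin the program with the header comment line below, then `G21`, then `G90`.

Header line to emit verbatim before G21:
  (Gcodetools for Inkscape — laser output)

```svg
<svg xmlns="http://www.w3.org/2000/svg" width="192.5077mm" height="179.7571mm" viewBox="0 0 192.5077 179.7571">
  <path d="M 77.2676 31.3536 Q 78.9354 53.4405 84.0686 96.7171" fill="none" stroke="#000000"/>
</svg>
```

1 u = 1 mm; y_m = 179.7571 − y.

[1] `<path>` quadratic bezier, #000000→score S519 F2165: (77.2676,148.4035) → (78.7645,131.3245) → (81.0315,109.5367) → (84.0686,83.0400)

(Gcodetools for Inkscape — laser output)
G21
G90
G0 X77.2676 Y148.4035
M3 S519
G01 X78.7645 Y131.3245 F2165
G01 X81.0315 Y109.5367
G01 X84.0686 Y83.0400
M5
G0 X0.0000 Y0.0000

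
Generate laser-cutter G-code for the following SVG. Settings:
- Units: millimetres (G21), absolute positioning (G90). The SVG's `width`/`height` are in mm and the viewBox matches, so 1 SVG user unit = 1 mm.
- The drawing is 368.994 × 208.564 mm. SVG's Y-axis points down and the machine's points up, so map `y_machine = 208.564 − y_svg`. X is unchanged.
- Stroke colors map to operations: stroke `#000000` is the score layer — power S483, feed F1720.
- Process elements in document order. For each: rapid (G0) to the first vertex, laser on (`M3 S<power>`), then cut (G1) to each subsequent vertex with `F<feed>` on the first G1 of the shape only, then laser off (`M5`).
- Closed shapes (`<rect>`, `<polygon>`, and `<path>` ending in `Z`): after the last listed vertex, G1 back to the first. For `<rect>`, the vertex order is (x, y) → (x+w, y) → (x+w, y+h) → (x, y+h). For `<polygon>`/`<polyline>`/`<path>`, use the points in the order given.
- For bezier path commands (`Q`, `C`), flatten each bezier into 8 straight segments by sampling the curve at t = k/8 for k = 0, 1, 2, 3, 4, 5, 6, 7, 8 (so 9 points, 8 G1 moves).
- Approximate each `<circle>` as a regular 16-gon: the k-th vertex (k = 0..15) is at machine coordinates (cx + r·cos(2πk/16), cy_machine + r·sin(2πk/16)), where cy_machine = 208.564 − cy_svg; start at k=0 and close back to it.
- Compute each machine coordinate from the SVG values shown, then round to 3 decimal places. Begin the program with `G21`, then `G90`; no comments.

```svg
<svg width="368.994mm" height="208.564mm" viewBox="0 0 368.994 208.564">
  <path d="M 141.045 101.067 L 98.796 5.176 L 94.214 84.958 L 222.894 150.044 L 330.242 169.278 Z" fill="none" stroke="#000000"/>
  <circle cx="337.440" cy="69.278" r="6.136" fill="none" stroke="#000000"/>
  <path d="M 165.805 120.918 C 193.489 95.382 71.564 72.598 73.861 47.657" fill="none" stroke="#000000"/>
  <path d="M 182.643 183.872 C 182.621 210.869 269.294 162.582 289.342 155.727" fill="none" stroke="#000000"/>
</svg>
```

G21
G90
G0 X141.045 Y107.497
M3 S483
G1 X98.796 Y203.388 F1720
G1 X94.214 Y123.606
G1 X222.894 Y58.520
G1 X330.242 Y39.286
G1 X141.045 Y107.497
M5
G0 X343.576 Y139.286
M3 S483
G1 X343.109 Y141.634 F1720
G1 X341.779 Y143.625
G1 X339.788 Y144.955
G1 X337.440 Y145.422
G1 X335.092 Y144.955
G1 X333.101 Y143.625
G1 X331.771 Y141.634
G1 X331.304 Y139.286
G1 X331.771 Y136.938
G1 X333.101 Y134.947
G1 X335.092 Y133.617
G1 X337.440 Y133.150
G1 X339.788 Y133.617
G1 X341.779 Y134.947
G1 X343.109 Y136.938
G1 X343.576 Y139.286
M5
G0 X165.805 Y87.646
M3 S483
G1 X169.708 Y97.103 F1720
G1 X162.795 Y106.359
G1 X148.274 Y115.472
G1 X129.353 Y124.500
G1 X109.243 Y133.499
G1 X91.151 Y142.529
G1 X78.288 Y151.646
G1 X73.861 Y160.907
M5
G0 X182.643 Y24.692
M3 S483
G1 X186.399 Y17.869 F1720
G1 X196.486 Y16.736
G1 X211.107 Y19.926
G1 X228.466 Y26.070
G1 X246.766 Y33.801
G1 X264.209 Y41.751
G1 X279.000 Y48.552
G1 X289.342 Y52.837
M5

Since the viewBox matches the mm dimensions, user units are millimetres directly. The only transform is the Y-flip y_m = 208.564 − y_svg.

Shape 1 is a closed polygon drawn with `<path>`. Its stroke #000000 means score at S483, F1720. After flipping Y the toolpath is (141.045,107.497) → (98.796,203.388) → (94.214,123.606) → (222.894,58.520) → (330.242,39.286) → (141.045,107.497), returning to the start.

Shape 2 is a circle drawn with `<circle>`. Its stroke #000000 means score at S483, F1720. After flipping Y the toolpath is (343.576,139.286) → (343.109,141.634) → (341.779,143.625) → (339.788,144.955) → (337.440,145.422) → (335.092,144.955) → (333.101,143.625) → (331.771,141.634) → (331.304,139.286) → (331.771,136.938) → (333.101,134.947) → (335.092,133.617) → (337.440,133.150) → (339.788,133.617) → (341.779,134.947) → (343.109,136.938) → (343.576,139.286), returning to the start.

Shape 3 is a cubic bezier drawn with `<path>`. Its stroke #000000 means score at S483, F1720. After flipping Y the toolpath is (165.805,87.646) → (169.708,97.103) → (162.795,106.359) → (148.274,115.472) → (129.353,124.500) → (109.243,133.499) → (91.151,142.529) → (78.288,151.646) → (73.861,160.907).

Shape 4 is a cubic bezier drawn with `<path>`. Its stroke #000000 means score at S483, F1720. After flipping Y the toolpath is (182.643,24.692) → (186.399,17.869) → (196.486,16.736) → (211.107,19.926) → (228.466,26.070) → (246.766,33.801) → (264.209,41.751) → (279.000,48.552) → (289.342,52.837).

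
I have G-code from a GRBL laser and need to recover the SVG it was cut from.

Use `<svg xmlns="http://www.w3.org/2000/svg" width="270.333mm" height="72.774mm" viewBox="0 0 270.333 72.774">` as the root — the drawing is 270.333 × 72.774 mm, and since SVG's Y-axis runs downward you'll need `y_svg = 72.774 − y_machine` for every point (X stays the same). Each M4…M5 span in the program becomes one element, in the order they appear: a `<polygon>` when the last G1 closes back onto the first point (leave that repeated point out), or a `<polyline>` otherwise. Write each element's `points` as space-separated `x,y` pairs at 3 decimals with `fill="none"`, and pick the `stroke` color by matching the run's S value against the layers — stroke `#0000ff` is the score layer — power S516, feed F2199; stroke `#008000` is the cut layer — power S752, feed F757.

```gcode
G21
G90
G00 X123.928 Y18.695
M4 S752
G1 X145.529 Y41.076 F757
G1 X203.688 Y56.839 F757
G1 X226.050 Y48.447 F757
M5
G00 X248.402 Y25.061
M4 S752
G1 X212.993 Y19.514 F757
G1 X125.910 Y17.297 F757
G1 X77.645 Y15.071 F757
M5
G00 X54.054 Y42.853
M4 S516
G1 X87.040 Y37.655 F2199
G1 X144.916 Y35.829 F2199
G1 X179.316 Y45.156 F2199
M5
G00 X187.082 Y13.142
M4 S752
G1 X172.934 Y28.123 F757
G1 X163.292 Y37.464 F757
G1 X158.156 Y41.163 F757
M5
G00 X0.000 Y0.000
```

y_svg = 72.774 − y_m.

[1] S752→`#008000` (cut); open run; points: 123.928,54.079 145.529,31.698 203.688,15.935 226.050,24.327

[2] S752→`#008000` (cut); open run; points: 248.402,47.713 212.993,53.260 125.910,55.477 77.645,57.703

[3] S516→`#0000ff` (score); open run; points: 54.054,29.921 87.040,35.119 144.916,36.945 179.316,27.618

[4] S752→`#008000` (cut); open run; points: 187.082,59.632 172.934,44.651 163.292,35.310 158.156,31.611

<svg xmlns="http://www.w3.org/2000/svg" width="270.333mm" height="72.774mm" viewBox="0 0 270.333 72.774">
  <polyline points="123.928,54.079 145.529,31.698 203.688,15.935 226.050,24.327" fill="none" stroke="#008000"/>
  <polyline points="248.402,47.713 212.993,53.260 125.910,55.477 77.645,57.703" fill="none" stroke="#008000"/>
  <polyline points="54.054,29.921 87.040,35.119 144.916,36.945 179.316,27.618" fill="none" stroke="#0000ff"/>
  <polyline points="187.082,59.632 172.934,44.651 163.292,35.310 158.156,31.611" fill="none" stroke="#008000"/>
</svg>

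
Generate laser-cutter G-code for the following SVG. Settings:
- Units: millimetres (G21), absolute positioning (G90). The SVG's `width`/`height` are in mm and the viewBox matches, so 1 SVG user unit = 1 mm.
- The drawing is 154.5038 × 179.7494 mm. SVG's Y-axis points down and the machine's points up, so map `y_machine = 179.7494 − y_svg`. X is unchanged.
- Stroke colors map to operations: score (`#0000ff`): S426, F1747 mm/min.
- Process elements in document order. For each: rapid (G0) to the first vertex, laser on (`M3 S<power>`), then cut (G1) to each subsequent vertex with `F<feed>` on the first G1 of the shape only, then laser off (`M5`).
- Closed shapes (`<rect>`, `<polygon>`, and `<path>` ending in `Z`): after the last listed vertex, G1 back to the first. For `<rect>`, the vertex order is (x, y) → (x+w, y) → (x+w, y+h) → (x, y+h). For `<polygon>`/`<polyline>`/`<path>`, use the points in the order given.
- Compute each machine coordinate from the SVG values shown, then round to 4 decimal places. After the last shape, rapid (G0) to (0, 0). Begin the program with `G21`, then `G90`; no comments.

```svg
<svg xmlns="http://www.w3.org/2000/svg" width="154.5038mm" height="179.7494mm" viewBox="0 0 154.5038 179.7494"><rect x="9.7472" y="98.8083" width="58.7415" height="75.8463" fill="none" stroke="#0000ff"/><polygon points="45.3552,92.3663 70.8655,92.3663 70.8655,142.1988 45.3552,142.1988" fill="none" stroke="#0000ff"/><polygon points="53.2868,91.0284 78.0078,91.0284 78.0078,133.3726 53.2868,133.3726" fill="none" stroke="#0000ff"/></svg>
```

G21
G90
G0 X9.7472 Y80.9411
M3 S426
G1 X68.4887 Y80.9411 F1747
G1 X68.4887 Y5.0948
G1 X9.7472 Y5.0948
G1 X9.7472 Y80.9411
M5
G0 X45.3552 Y87.3831
M3 S426
G1 X70.8655 Y87.3831 F1747
G1 X70.8655 Y37.5506
G1 X45.3552 Y37.5506
G1 X45.3552 Y87.3831
M5
G0 X53.2868 Y88.7210
M3 S426
G1 X78.0078 Y88.7210 F1747
G1 X78.0078 Y46.3768
G1 X53.2868 Y46.3768
G1 X53.2868 Y88.7210
M5
G0 X0.0000 Y0.0000

viewBox `0 0 154.5038 179.7494` with mm width/height → 1 unit = 1 mm. Flip: y_m = 179.7494 − y_svg.

**Shape 1** — `<rect>` rectangle, stroke `#0000ff` → score (S426, F1747). Machine vertices: (9.7472,80.9411) → (68.4887,80.9411) → (68.4887,5.0948) → (9.7472,5.0948) → (9.7472,80.9411). Closed: final G1 returns to the first vertex.

**Shape 2** — `<polygon>` rectangle, stroke `#0000ff` → score (S426, F1747). Machine vertices: (45.3552,87.3831) → (70.8655,87.3831) → (70.8655,37.5506) → (45.3552,37.5506) → (45.3552,87.3831). Closed: final G1 returns to the first vertex.

**Shape 3** — `<polygon>` rectangle, stroke `#0000ff` → score (S426, F1747). Machine vertices: (53.2868,88.7210) → (78.0078,88.7210) → (78.0078,46.3768) → (53.2868,46.3768) → (53.2868,88.7210). Closed: final G1 returns to the first vertex.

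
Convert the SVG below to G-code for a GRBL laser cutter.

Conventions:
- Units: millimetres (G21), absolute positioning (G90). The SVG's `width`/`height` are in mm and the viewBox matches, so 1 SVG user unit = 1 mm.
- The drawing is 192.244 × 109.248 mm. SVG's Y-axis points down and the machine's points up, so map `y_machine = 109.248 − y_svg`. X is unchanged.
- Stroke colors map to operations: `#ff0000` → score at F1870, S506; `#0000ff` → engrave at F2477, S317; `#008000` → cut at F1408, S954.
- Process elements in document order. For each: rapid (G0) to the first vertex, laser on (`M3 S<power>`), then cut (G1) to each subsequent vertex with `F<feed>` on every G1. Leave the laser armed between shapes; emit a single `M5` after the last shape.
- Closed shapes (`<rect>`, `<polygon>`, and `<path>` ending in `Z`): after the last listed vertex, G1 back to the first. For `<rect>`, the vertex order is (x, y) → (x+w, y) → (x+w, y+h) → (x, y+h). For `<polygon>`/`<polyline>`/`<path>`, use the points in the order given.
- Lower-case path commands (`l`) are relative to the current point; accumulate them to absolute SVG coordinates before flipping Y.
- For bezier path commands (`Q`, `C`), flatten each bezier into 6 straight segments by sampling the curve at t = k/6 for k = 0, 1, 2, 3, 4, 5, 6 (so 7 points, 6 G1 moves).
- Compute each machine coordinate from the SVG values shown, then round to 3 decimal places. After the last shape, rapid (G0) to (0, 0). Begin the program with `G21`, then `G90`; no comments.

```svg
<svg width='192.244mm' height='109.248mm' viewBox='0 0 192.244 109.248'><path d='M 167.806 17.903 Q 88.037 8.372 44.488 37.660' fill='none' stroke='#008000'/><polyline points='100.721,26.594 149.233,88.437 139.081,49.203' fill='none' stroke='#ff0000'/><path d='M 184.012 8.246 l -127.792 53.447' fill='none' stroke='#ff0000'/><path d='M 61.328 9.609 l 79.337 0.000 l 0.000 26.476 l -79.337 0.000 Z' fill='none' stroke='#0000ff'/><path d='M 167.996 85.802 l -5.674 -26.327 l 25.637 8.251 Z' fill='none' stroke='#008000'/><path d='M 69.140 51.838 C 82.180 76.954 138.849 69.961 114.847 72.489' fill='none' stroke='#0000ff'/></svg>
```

G21
G90
G0 X167.806 Y91.345
M3 S954
G1 X142.222 Y93.444 F1408
G1 X118.651 Y93.386 F1408
G1 X97.092 Y91.171 F1408
G1 X77.545 Y86.800 F1408
G1 X60.010 Y80.272 F1408
G1 X44.488 Y71.588 F1408
G0 X100.721 Y82.654
M3 S506
G1 X149.233 Y20.811 F1870
G1 X139.081 Y60.045 F1870
G0 X184.012 Y101.002
M3 S506
G1 X56.220 Y47.555 F1870
G0 X61.328 Y99.639
M3 S317
G1 X140.665 Y99.639 F2477
G1 X140.665 Y73.163 F2477
G1 X61.328 Y73.163 F2477
G1 X61.328 Y99.639 F2477
G0 X167.996 Y23.446
M3 S954
G1 X162.322 Y49.773 F1408
G1 X187.959 Y41.522 F1408
G1 X167.996 Y23.446 F1408
G0 X69.140 Y57.410
M3 S317
G1 X78.720 Y47.335 F2477
G1 X92.119 Y41.455 F2477
G1 X105.884 Y38.614 F2477
G1 X116.562 Y37.655 F2477
G1 X120.701 Y37.422 F2477
G1 X114.847 Y36.759 F2477
M5
G0 X0.000 Y0.000

Since the viewBox matches the mm dimensions, user units are millimetres directly. The only transform is the Y-flip y_m = 109.248 − y_svg.

Shape 1 is a quadratic bezier drawn with `<path>`. Its stroke #008000 means cut at S954, F1408. After flipping Y the toolpath is (167.806,91.345) → (142.222,93.444) → (118.651,93.386) → (97.092,91.171) → (77.545,86.800) → (60.010,80.272) → (44.488,71.588).

Shape 2 is a open polyline drawn with `<polyline>`. Its stroke #ff0000 means score at S506, F1870. After flipping Y the toolpath is (100.721,82.654) → (149.233,20.811) → (139.081,60.045).

Shape 3 is a line segment drawn with `<path>`. Its stroke #ff0000 means score at S506, F1870. After flipping Y the toolpath is (184.012,101.002) → (56.220,47.555).

Shape 4 is a rectangle drawn with `<path>`. Its stroke #0000ff means engrave at S317, F2477. After flipping Y the toolpath is (61.328,99.639) → (140.665,99.639) → (140.665,73.163) → (61.328,73.163) → (61.328,99.639), returning to the start.

Shape 5 is a regular polygon drawn with `<path>`. Its stroke #008000 means cut at S954, F1408. After flipping Y the toolpath is (167.996,23.446) → (162.322,49.773) → (187.959,41.522) → (167.996,23.446), returning to the start.

Shape 6 is a cubic bezier drawn with `<path>`. Its stroke #0000ff means engrave at S317, F2477. After flipping Y the toolpath is (69.140,57.410) → (78.720,47.335) → (92.119,41.455) → (105.884,38.614) → (116.562,37.655) → (120.701,37.422) → (114.847,36.759).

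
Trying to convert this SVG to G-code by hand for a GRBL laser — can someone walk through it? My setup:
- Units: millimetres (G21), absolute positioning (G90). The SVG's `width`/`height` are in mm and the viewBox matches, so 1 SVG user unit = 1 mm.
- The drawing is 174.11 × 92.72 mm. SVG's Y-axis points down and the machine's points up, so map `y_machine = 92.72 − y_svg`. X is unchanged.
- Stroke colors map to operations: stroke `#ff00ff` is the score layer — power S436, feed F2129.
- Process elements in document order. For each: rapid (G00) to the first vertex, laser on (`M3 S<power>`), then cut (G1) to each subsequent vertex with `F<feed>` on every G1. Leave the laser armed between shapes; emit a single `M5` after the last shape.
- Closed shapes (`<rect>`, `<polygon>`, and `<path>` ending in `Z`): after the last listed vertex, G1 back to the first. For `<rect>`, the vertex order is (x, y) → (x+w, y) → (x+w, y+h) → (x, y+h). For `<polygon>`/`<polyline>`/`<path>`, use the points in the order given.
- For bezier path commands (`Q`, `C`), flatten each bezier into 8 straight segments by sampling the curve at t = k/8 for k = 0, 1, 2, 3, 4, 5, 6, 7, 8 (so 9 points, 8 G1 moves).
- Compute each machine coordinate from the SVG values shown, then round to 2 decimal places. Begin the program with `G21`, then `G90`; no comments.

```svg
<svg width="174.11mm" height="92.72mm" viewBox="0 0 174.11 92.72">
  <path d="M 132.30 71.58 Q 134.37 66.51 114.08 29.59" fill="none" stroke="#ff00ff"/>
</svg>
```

Since the viewBox matches the mm dimensions, user units are millimetres directly. The only transform is the Y-flip y_m = 92.72 − y_svg.

Shape 1 is a quadratic bezier drawn with `<path>`. Its stroke #ff00ff means score at S436, F2129. After flipping Y the toolpath is (132.30,21.14) → (132.47,22.91) → (131.94,25.67) → (130.71,29.42) → (128.78,34.17) → (126.15,39.92) → (122.83,46.66) → (118.80,54.40) → (114.08,63.13).

G21
G90
G00 X132.30 Y21.14
M3 S436
G1 X132.47 Y22.91 F2129
G1 X131.94 Y25.67 F2129
G1 X130.71 Y29.42 F2129
G1 X128.78 Y34.17 F2129
G1 X126.15 Y39.92 F2129
G1 X122.83 Y46.66 F2129
G1 X118.80 Y54.40 F2129
G1 X114.08 Y63.13 F2129
M5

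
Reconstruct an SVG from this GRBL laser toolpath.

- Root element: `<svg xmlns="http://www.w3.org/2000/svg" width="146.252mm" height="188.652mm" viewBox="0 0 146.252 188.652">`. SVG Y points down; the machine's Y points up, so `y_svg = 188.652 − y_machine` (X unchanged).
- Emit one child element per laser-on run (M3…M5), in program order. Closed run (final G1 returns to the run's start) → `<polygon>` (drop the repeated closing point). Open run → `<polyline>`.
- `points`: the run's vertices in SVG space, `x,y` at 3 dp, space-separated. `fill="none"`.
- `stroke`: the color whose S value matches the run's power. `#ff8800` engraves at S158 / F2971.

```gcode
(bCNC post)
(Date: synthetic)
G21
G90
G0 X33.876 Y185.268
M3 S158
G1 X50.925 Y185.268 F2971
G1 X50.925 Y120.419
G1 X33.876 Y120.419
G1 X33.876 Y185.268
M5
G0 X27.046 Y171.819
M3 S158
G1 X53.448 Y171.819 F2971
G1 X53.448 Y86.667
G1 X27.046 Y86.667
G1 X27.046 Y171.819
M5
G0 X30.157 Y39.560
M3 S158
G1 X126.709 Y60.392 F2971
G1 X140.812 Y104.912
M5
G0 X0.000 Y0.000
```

Each laser-on run becomes one SVG element. Flip Y back into SVG space with y_svg = 188.652 − y_machine. Every run uses S158, so all elements get stroke `#ff8800` (engrave).

Run 1: The run returns to its start, so emit a `<polygon>` with points (Y-flipped): 33.876,3.384 50.925,3.384 50.925,68.233 33.876,68.233.

Run 2: The run returns to its start, so emit a `<polygon>` with points (Y-flipped): 27.046,16.833 53.448,16.833 53.448,101.985 27.046,101.985.

Run 3: The run is open, so emit a `<polyline>` with points (Y-flipped): 30.157,149.092 126.709,128.260 140.812,83.740.

<svg xmlns="http://www.w3.org/2000/svg" width="146.252mm" height="188.652mm" viewBox="0 0 146.252 188.652">
  <polygon points="33.876,3.384 50.925,3.384 50.925,68.233 33.876,68.233" fill="none" stroke="#ff8800"/>
  <polygon points="27.046,16.833 53.448,16.833 53.448,101.985 27.046,101.985" fill="none" stroke="#ff8800"/>
  <polyline points="30.157,149.092 126.709,128.260 140.812,83.740" fill="none" stroke="#ff8800"/>
</svg>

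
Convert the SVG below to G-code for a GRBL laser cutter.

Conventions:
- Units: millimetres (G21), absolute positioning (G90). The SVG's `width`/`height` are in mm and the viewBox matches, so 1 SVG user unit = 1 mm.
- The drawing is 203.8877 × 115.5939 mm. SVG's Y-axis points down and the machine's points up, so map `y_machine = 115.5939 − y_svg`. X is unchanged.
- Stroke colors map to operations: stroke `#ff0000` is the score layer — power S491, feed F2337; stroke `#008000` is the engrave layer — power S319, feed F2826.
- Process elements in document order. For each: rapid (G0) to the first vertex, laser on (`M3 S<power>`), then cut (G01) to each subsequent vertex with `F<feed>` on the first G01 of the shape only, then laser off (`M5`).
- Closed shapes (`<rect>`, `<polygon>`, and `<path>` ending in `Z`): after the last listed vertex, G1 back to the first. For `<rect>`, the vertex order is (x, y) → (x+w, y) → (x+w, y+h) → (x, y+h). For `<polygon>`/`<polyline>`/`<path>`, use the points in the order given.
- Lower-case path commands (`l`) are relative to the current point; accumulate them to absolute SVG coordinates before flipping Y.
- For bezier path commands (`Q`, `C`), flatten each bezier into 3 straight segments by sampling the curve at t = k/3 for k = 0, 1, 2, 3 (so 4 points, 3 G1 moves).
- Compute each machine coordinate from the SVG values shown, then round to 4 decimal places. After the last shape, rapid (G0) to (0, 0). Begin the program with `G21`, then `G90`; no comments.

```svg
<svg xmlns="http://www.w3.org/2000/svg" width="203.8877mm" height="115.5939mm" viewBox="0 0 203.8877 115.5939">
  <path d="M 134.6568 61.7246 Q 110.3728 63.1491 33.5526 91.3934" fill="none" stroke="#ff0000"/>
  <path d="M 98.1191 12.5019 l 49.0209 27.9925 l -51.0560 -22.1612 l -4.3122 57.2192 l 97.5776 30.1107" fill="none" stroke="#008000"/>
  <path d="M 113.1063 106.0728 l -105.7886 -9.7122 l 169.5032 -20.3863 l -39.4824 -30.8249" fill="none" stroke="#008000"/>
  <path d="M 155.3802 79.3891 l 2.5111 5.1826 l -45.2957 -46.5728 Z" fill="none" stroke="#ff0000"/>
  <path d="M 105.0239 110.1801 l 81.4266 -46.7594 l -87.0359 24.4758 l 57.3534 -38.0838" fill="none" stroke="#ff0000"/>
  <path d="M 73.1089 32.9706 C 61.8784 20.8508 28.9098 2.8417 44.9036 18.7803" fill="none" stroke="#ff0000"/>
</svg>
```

1 u = 1 mm; y_m = 115.5939 − y.

[1] `<path>` quadratic bezier, #ff0000→score S491 F2337: (134.6568,53.8693) → (112.6301,49.9397) → (78.9287,40.0501) → (33.5526,24.2005)

[2] `<path>` open polyline, #008000→engrave S319 F2826: (98.1191,103.0920) → (147.1400,75.0995) → (96.0840,97.2607) → (91.7718,40.0415) → (189.3494,9.9308)

[3] `<path>` open polyline, #008000→engrave S319 F2826: (113.1063,9.5211) → (7.3177,19.2333) → (176.8209,39.6196) → (137.3385,70.4445)

[4] `<path>` closed polygon, #ff0000→score S491 F2337: (155.3802,36.2048) → (157.8913,31.0222) → (112.5956,77.5950) → (155.3802,36.2048) (closed)

[5] `<path>` open polyline, #ff0000→score S491 F2337: (105.0239,5.4138) → (186.4505,52.1732) → (99.4146,27.6974) → (156.7680,65.7812)

[6] `<path>` cubic bezier, #ff0000→score S491 F2337: (73.1089,82.6233) → (57.2509,95.2308) → (42.6121,102.9117) → (44.9036,96.8136)

G21
G90
G0 X134.6568 Y53.8693
M3 S491
G01 X112.6301 Y49.9397 F2337
G01 X78.9287 Y40.0501
G01 X33.5526 Y24.2005
M5
G0 X98.1191 Y103.0920
M3 S319
G01 X147.1400 Y75.0995 F2826
G01 X96.0840 Y97.2607
G01 X91.7718 Y40.0415
G01 X189.3494 Y9.9308
M5
G0 X113.1063 Y9.5211
M3 S319
G01 X7.3177 Y19.2333 F2826
G01 X176.8209 Y39.6196
G01 X137.3385 Y70.4445
M5
G0 X155.3802 Y36.2048
M3 S491
G01 X157.8913 Y31.0222 F2337
G01 X112.5956 Y77.5950
G01 X155.3802 Y36.2048
M5
G0 X105.0239 Y5.4138
M3 S491
G01 X186.4505 Y52.1732 F2337
G01 X99.4146 Y27.6974
G01 X156.7680 Y65.7812
M5
G0 X73.1089 Y82.6233
M3 S491
G01 X57.2509 Y95.2308 F2337
G01 X42.6121 Y102.9117
G01 X44.9036 Y96.8136
M5
G0 X0.0000 Y0.0000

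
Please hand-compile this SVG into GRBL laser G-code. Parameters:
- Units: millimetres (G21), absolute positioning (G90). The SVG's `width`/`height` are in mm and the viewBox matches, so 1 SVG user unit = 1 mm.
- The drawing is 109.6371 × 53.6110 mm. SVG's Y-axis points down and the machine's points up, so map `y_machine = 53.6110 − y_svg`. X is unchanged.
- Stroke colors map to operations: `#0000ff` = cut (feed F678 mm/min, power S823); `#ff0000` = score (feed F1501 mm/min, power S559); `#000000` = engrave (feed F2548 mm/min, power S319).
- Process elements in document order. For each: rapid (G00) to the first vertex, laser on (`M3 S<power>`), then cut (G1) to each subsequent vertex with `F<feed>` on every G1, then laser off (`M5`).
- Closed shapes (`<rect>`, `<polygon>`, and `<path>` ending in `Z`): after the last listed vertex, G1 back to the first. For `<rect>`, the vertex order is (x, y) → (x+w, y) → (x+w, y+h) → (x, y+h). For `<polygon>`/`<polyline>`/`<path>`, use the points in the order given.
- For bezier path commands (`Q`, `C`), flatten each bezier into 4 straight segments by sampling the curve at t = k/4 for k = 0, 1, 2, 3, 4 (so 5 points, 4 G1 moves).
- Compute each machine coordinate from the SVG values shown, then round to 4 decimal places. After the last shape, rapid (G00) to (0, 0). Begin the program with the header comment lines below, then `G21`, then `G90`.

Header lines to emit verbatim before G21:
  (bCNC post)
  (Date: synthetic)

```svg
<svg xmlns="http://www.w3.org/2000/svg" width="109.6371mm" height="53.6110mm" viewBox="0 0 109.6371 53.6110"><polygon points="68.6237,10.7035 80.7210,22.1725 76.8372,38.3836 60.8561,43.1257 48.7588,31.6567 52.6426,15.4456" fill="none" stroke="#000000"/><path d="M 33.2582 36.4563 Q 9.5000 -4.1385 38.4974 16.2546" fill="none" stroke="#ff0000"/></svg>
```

(bCNC post)
(Date: synthetic)
G21
G90
G00 X68.6237 Y42.9075
M3 S319
G1 X80.7210 Y31.4385 F2548
G1 X76.8372 Y15.2274 F2548
G1 X60.8561 Y10.4853 F2548
G1 X48.7588 Y21.9543 F2548
G1 X52.6426 Y38.1654 F2548
G1 X68.6237 Y42.9075 F2548
M5
G00 X33.2582 Y17.1547
M3 S559
G1 X24.6763 Y33.6404 F1501
G1 X22.6889 Y42.5025 F1501
G1 X27.2959 Y43.7412 F1501
G1 X38.4974 Y37.3564 F1501
M5
G00 X0.0000 Y0.0000

Since the viewBox matches the mm dimensions, user units are millimetres directly. The only transform is the Y-flip y_m = 53.6110 − y_svg.

Shape 1 is a regular polygon drawn with `<polygon>`. Its stroke #000000 means engrave at S319, F2548. After flipping Y the toolpath is (68.6237,42.9075) → (80.7210,31.4385) → (76.8372,15.2274) → (60.8561,10.4853) → (48.7588,21.9543) → (52.6426,38.1654) → (68.6237,42.9075), returning to the start.

Shape 2 is a quadratic bezier drawn with `<path>`. Its stroke #ff0000 means score at S559, F1501. After flipping Y the toolpath is (33.2582,17.1547) → (24.6763,33.6404) → (22.6889,42.5025) → (27.2959,43.7412) → (38.4974,37.3564).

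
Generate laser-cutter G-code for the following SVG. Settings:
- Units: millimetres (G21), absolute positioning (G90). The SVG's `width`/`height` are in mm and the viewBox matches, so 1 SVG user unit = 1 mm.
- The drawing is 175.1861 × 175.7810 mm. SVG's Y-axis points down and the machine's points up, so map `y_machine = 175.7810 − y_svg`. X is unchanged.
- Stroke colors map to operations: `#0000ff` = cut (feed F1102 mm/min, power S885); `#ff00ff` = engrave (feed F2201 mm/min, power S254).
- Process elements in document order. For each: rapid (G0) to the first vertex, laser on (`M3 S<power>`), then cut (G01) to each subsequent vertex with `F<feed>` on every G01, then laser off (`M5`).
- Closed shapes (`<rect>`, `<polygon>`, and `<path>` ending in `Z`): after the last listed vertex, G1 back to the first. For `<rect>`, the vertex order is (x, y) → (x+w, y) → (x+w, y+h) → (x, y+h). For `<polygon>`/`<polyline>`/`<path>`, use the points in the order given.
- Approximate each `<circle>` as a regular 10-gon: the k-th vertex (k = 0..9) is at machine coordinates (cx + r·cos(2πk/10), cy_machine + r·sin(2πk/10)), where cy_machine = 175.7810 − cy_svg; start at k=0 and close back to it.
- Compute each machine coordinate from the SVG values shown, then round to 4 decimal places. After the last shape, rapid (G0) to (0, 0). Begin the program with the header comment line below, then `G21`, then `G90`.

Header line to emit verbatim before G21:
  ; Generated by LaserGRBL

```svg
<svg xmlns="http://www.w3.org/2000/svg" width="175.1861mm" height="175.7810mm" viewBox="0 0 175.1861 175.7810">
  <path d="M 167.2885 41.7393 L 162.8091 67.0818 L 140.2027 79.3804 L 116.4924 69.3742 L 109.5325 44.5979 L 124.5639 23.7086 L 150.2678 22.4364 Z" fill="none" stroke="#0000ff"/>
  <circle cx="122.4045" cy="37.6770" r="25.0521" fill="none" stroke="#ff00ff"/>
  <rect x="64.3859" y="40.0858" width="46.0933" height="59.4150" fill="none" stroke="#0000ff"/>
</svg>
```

viewBox `0 0 175.1861 175.7810` with mm width/height → 1 unit = 1 mm. Flip: y_m = 175.7810 − y_svg.

**Shape 1** — `<path>` regular polygon, stroke `#0000ff` → cut (S885, F1102). Machine vertices: (167.2885,134.0417) → (162.8091,108.6992) → (140.2027,96.4006) → (116.4924,106.4068) → (109.5325,131.1831) → (124.5639,152.0724) → (150.2678,153.3446) → (167.2885,134.0417). Closed: final G1 returns to the first vertex.

**Shape 2** — `<circle>` circle, stroke `#ff00ff` → engrave (S254, F2201). Machine vertices: (147.4566,138.1040) → (142.6721,152.8293) → (130.1460,161.9300) → (114.6630,161.9300) → (102.1369,152.8293) → (97.3524,138.1040) → (102.1369,123.3787) → (114.6630,114.2780) → (130.1460,114.2780) → (142.6721,123.3787) → (147.4566,138.1040). Closed: final G1 returns to the first vertex.

**Shape 3** — `<rect>` rectangle, stroke `#0000ff` → cut (S885, F1102). Machine vertices: (64.3859,135.6952) → (110.4792,135.6952) → (110.4792,76.2802) → (64.3859,76.2802) → (64.3859,135.6952). Closed: final G1 returns to the first vertex.

; Generated by LaserGRBL
G21
G90
G0 X167.2885 Y134.0417
M3 S885
G01 X162.8091 Y108.6992 F1102
G01 X140.2027 Y96.4006 F1102
G01 X116.4924 Y106.4068 F1102
G01 X109.5325 Y131.1831 F1102
G01 X124.5639 Y152.0724 F1102
G01 X150.2678 Y153.3446 F1102
G01 X167.2885 Y134.0417 F1102
M5
G0 X147.4566 Y138.1040
M3 S254
G01 X142.6721 Y152.8293 F2201
G01 X130.1460 Y161.9300 F2201
G01 X114.6630 Y161.9300 F2201
G01 X102.1369 Y152.8293 F2201
G01 X97.3524 Y138.1040 F2201
G01 X102.1369 Y123.3787 F2201
G01 X114.6630 Y114.2780 F2201
G01 X130.1460 Y114.2780 F2201
G01 X142.6721 Y123.3787 F2201
G01 X147.4566 Y138.1040 F2201
M5
G0 X64.3859 Y135.6952
M3 S885
G01 X110.4792 Y135.6952 F1102
G01 X110.4792 Y76.2802 F1102
G01 X64.3859 Y76.2802 F1102
G01 X64.3859 Y135.6952 F1102
M5
G0 X0.0000 Y0.0000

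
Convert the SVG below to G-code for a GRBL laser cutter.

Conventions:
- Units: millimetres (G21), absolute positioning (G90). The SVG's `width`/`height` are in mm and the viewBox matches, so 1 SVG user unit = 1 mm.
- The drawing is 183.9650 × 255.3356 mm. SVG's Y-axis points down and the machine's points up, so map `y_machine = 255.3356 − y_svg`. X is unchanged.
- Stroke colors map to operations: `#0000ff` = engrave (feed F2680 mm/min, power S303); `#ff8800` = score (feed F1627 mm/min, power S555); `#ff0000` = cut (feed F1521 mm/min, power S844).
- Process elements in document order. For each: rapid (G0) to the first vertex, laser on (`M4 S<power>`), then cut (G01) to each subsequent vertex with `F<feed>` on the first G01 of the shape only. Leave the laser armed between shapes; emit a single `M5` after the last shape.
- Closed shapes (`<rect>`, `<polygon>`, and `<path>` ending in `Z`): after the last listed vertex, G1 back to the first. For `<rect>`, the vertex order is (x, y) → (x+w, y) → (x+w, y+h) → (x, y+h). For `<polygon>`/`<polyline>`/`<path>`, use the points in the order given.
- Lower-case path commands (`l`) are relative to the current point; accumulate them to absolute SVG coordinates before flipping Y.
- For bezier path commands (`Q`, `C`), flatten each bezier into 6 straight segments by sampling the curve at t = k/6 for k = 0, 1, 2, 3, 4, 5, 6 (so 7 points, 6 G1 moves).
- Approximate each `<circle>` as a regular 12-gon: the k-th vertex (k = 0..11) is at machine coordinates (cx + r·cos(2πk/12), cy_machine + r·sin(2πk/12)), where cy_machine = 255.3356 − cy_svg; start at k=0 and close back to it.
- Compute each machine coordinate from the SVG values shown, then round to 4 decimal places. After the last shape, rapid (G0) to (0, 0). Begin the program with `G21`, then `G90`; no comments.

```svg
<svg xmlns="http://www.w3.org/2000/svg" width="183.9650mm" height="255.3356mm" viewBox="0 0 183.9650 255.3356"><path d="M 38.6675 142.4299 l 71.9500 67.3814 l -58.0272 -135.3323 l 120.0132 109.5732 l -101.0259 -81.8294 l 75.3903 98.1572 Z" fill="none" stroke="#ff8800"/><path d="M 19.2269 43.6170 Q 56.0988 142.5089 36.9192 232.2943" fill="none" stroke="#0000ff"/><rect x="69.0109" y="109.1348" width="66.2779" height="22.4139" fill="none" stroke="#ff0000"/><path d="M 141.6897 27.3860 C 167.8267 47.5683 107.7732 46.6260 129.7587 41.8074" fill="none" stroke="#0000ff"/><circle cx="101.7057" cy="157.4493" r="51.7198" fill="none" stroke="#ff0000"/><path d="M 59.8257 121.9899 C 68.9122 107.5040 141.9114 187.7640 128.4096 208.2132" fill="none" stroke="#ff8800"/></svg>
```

G21
G90
G0 X38.6675 Y112.9057
M4 S555
G01 X110.6175 Y45.5243 F1627
G01 X52.5903 Y180.8566
G01 X172.6035 Y71.2834
G01 X71.5776 Y153.1128
G01 X146.9679 Y54.9556
G01 X38.6675 Y112.9057
G0 X19.2269 Y211.7186
M4 S303
G01 X29.9605 Y179.0076 F2680
G01 X37.5802 Y146.8025
G01 X42.0859 Y115.1033
G01 X43.4777 Y83.9101
G01 X41.7554 Y53.2227
G01 X36.9192 Y23.0413
G0 X69.0109 Y146.2008
M4 S844
G01 X135.2888 Y146.2008 F1521
G01 X135.2888 Y123.7869
G01 X69.0109 Y123.7869
G01 X69.0109 Y146.2008
G0 X141.6897 Y227.9496
M4 S303
G01 X148.3545 Y219.5390 F2680
G01 X145.3273 Y214.1700
G01 X137.2810 Y211.3636
G01 X128.8888 Y210.6405
G01 X124.8237 Y211.5218
G01 X129.7587 Y213.5282
G0 X153.4255 Y97.8863
M4 S844
G01 X146.4964 Y123.7462 F1521
G01 X127.5656 Y142.6770
G01 X101.7057 Y149.6061
G01 X75.8458 Y142.6770
G01 X56.9150 Y123.7462
G01 X49.9859 Y97.8863
G01 X56.9150 Y72.0264
G01 X75.8458 Y53.0956
G01 X101.7057 Y46.1665
G01 X127.5656 Y53.0956
G01 X146.4964 Y72.0264
G01 X153.4255 Y97.8863
G0 X59.8257 Y133.3457
M4 S555
G01 X68.9986 Y133.4087 F1627
G01 X84.6456 Y121.9740
G01 X102.5883 Y103.3347
G01 X118.6486 Y81.7842
G01 X128.6484 Y61.6157
G01 X128.4096 Y47.1224
M5
G0 X0.0000 Y0.0000

viewBox `0 0 183.9650 255.3356` with mm width/height → 1 unit = 1 mm. Flip: y_m = 255.3356 − y_svg.

**Shape 1** — `<path>` closed polygon, stroke `#ff8800` → score (S555, F1627). Machine vertices: (38.6675,112.9057) → (110.6175,45.5243) → (52.5903,180.8566) → (172.6035,71.2834) → (71.5776,153.1128) → (146.9679,54.9556) → (38.6675,112.9057). Closed: final G1 returns to the first vertex.

**Shape 2** — `<path>` quadratic bezier, stroke `#0000ff` → engrave (S303, F2680). Control points (SVG): P0=(19.2269,43.6170), P1=(56.0988,142.5089), P2=(36.9192,232.2943); sampled at t=k/6. Machine vertices: (19.2269,211.7186) → (29.9605,179.0076) → (37.5802,146.8025) → (42.0859,115.1033) → (43.4777,83.9101) → (41.7554,53.2227) → (36.9192,23.0413). Open path.

**Shape 3** — `<rect>` rectangle, stroke `#ff0000` → cut (S844, F1521). Machine vertices: (69.0109,146.2008) → (135.2888,146.2008) → (135.2888,123.7869) → (69.0109,123.7869) → (69.0109,146.2008). Closed: final G1 returns to the first vertex.

**Shape 4** — `<path>` cubic bezier, stroke `#0000ff` → engrave (S303, F2680). Control points (SVG): P0=(141.6897,27.3860), P1=(167.8267,47.5683), P2=(107.7732,46.6260), P3=(129.7587,41.8074); sampled at t=k/6. Machine vertices: (141.6897,227.9496) → (148.3545,219.5390) → (145.3273,214.1700) → (137.2810,211.3636) → (128.8888,210.6405) → (124.8237,211.5218) → (129.7587,213.5282). Open path.

**Shape 5** — `<circle>` circle, stroke `#ff0000` → cut (S844, F1521). Machine vertices: (153.4255,97.8863) → (146.4964,123.7462) → (127.5656,142.6770) → (101.7057,149.6061) → (75.8458,142.6770) → (56.9150,123.7462) → (49.9859,97.8863) → (56.9150,72.0264) → (75.8458,53.0956) → (101.7057,46.1665) → (127.5656,53.0956) → (146.4964,72.0264) → (153.4255,97.8863). Closed: final G1 returns to the first vertex.

**Shape 6** — `<path>` cubic bezier, stroke `#ff8800` → score (S555, F1627). Control points (SVG): P0=(59.8257,121.9899), P1=(68.9122,107.5040), P2=(141.9114,187.7640), P3=(128.4096,208.2132); sampled at t=k/6. Machine vertices: (59.8257,133.3457) → (68.9986,133.4087) → (84.6456,121.9740) → (102.5883,103.3347) → (118.6486,81.7842) → (128.6484,61.6157) → (128.4096,47.1224). Open path.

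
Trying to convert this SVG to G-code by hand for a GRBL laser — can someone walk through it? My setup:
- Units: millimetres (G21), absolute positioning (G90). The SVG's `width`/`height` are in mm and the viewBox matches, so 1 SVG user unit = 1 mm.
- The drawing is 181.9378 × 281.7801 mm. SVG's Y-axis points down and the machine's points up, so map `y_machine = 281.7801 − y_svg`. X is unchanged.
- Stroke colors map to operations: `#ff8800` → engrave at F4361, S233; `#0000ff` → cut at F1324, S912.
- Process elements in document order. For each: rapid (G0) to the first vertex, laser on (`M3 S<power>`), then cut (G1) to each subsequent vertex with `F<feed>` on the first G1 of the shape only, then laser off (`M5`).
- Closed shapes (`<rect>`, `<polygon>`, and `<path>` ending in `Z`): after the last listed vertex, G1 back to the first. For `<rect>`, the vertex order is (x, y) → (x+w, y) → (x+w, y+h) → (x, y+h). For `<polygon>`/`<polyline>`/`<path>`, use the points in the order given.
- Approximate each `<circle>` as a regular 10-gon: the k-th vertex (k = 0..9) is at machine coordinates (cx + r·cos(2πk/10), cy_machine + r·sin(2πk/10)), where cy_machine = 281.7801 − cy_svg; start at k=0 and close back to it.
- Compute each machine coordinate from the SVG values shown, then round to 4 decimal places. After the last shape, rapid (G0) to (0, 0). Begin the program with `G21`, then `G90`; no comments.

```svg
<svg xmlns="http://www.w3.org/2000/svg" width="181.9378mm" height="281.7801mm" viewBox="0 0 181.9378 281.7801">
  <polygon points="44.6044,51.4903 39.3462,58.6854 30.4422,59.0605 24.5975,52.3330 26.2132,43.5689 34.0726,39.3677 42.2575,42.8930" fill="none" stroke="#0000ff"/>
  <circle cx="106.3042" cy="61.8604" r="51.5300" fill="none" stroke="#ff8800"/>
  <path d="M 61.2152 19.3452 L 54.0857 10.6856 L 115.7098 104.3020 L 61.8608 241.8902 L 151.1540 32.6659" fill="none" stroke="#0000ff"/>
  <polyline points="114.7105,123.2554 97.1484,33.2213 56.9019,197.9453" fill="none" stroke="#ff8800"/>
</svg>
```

G21
G90
G0 X44.6044 Y230.2898
M3 S912
G1 X39.3462 Y223.0947 F1324
G1 X30.4422 Y222.7196
G1 X24.5975 Y229.4471
G1 X26.2132 Y238.2112
G1 X34.0726 Y242.4124
G1 X42.2575 Y238.8871
G1 X44.6044 Y230.2898
M5
G0 X157.8342 Y219.9197
M3 S233
G1 X147.9928 Y250.2083 F4361
G1 X122.2278 Y268.9276
G1 X90.3806 Y268.9276
G1 X64.6156 Y250.2083
G1 X54.7742 Y219.9197
G1 X64.6156 Y189.6311
G1 X90.3806 Y170.9118
G1 X122.2278 Y170.9118
G1 X147.9928 Y189.6311
G1 X157.8342 Y219.9197
M5
G0 X61.2152 Y262.4349
M3 S912
G1 X54.0857 Y271.0945 F1324
G1 X115.7098 Y177.4781
G1 X61.8608 Y39.8899
G1 X151.1540 Y249.1142
M5
G0 X114.7105 Y158.5247
M3 S233
G1 X97.1484 Y248.5588 F4361
G1 X56.9019 Y83.8348
M5
G0 X0.0000 Y0.0000

1 u = 1 mm; y_m = 281.7801 − y.

[1] `<polygon>` regular polygon, #0000ff→cut S912 F1324: (44.6044,230.2898) → (39.3462,223.0947) → (30.4422,222.7196) → (24.5975,229.4471) → (26.2132,238.2112) → (34.0726,242.4124) → (42.2575,238.8871) → (44.6044,230.2898) (closed)

[2] `<circle>` circle, #ff8800→engrave S233 F4361: (157.8342,219.9197) → (147.9928,250.2083) → (122.2278,268.9276) → (90.3806,268.9276) → (64.6156,250.2083) → (54.7742,219.9197) → (64.6156,189.6311) → (90.3806,170.9118) → (122.2278,170.9118) → (147.9928,189.6311) → (157.8342,219.9197) (closed)

[3] `<path>` open polyline, #0000ff→cut S912 F1324: (61.2152,262.4349) → (54.0857,271.0945) → (115.7098,177.4781) → (61.8608,39.8899) → (151.1540,249.1142)

[4] `<polyline>` open polyline, #ff8800→engrave S233 F4361: (114.7105,158.5247) → (97.1484,248.5588) → (56.9019,83.8348)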